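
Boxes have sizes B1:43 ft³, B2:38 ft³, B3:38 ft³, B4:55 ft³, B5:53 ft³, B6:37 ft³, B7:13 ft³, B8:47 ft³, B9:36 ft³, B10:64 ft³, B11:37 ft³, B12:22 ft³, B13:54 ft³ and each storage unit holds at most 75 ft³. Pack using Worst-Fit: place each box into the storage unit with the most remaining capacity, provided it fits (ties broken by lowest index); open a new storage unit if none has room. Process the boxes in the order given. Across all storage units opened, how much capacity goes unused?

138

B1 (43 ft³) → storage unit 1 (remaining 32 ft³)
B2 (38 ft³) → storage unit 2 (remaining 37 ft³)
B3 (38 ft³) → storage unit 3 (remaining 37 ft³)
B4 (55 ft³) → storage unit 4 (remaining 20 ft³)
B5 (53 ft³) → storage unit 5 (remaining 22 ft³)
B6 (37 ft³) → storage unit 2 (remaining 0 ft³)
B7 (13 ft³) → storage unit 3 (remaining 24 ft³)
B8 (47 ft³) → storage unit 6 (remaining 28 ft³)
B9 (36 ft³) → storage unit 7 (remaining 39 ft³)
B10 (64 ft³) → storage unit 8 (remaining 11 ft³)
B11 (37 ft³) → storage unit 7 (remaining 2 ft³)
B12 (22 ft³) → storage unit 1 (remaining 10 ft³)
B13 (54 ft³) → storage unit 9 (remaining 21 ft³)
9 storage units × 75 ft³ = 675 ft³; used 537 ft³; unused 138 ft³.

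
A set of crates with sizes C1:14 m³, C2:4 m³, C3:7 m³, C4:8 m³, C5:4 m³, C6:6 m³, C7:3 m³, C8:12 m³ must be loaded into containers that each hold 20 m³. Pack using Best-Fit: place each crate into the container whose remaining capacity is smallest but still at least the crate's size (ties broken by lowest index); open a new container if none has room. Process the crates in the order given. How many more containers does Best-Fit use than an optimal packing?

Best-Fit: [14,4] [7,8,4] [6,3] [12] → 4 containers.
Total size 58 m³; any packing needs at least ⌈58/20⌉ = 3 containers.
An optimal packing achieves that bound: [14,6] [12,8] [7,4,4,3] → 3 containers.
Excess: 4 − 3 = 1.

1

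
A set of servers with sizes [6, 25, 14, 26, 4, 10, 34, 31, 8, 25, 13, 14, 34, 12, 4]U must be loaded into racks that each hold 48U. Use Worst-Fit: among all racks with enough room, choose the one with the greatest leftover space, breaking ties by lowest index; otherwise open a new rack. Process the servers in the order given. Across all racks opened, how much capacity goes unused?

rack 1: place 6U, 42U left
rack 1: place 25U, 17U left
rack 1: place 14U, 3U left
rack 2: place 26U, 22U left
rack 2: place 4U, 18U left
rack 2: place 10U, 8U left
rack 3: place 34U, 14U left
rack 4: place 31U, 17U left
rack 4: place 8U, 9U left
rack 5: place 25U, 23U left
rack 5: place 13U, 10U left
rack 3: place 14U, 0U left
rack 6: place 34U, 14U left
rack 6: place 12U, 2U left
rack 5: place 4U, 6U left
6 racks × 48U = 288U; used 260U; unused 28U.

28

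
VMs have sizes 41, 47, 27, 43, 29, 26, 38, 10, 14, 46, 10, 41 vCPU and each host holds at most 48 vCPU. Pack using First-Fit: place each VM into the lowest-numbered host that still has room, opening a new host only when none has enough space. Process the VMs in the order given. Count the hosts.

Put 41 vCPU in host 1; 7 vCPU remain.
Put 47 vCPU in host 2; 1 vCPU remain.
Put 27 vCPU in host 3; 21 vCPU remain.
Put 43 vCPU in host 4; 5 vCPU remain.
Put 29 vCPU in host 5; 19 vCPU remain.
Put 26 vCPU in host 6; 22 vCPU remain.
Put 38 vCPU in host 7; 10 vCPU remain.
Put 10 vCPU in host 3; 11 vCPU remain.
Put 14 vCPU in host 5; 5 vCPU remain.
Put 46 vCPU in host 8; 2 vCPU remain.
Put 10 vCPU in host 3; 1 vCPU remain.
Put 41 vCPU in host 9; 7 vCPU remain.
Final hosts: [41] [47] [27,10,10] [43] [29,14] [26] [38] [46] [41].

9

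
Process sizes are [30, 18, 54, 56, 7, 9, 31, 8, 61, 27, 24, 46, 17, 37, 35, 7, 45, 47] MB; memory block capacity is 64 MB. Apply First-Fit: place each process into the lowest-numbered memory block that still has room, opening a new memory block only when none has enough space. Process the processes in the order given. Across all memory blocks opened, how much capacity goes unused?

30 MB → memory block 1 (remaining 34 MB)
18 MB → memory block 1 (remaining 16 MB)
54 MB → memory block 2 (remaining 10 MB)
56 MB → memory block 3 (remaining 8 MB)
7 MB → memory block 1 (remaining 9 MB)
9 MB → memory block 1 (remaining 0 MB)
31 MB → memory block 4 (remaining 33 MB)
8 MB → memory block 2 (remaining 2 MB)
61 MB → memory block 5 (remaining 3 MB)
27 MB → memory block 4 (remaining 6 MB)
24 MB → memory block 6 (remaining 40 MB)
46 MB → memory block 7 (remaining 18 MB)
17 MB → memory block 6 (remaining 23 MB)
37 MB → memory block 8 (remaining 27 MB)
35 MB → memory block 9 (remaining 29 MB)
7 MB → memory block 3 (remaining 1 MB)
45 MB → memory block 10 (remaining 19 MB)
47 MB → memory block 11 (remaining 17 MB)
11 memory blocks × 64 MB = 704 MB; used 559 MB; unused 145 MB.

145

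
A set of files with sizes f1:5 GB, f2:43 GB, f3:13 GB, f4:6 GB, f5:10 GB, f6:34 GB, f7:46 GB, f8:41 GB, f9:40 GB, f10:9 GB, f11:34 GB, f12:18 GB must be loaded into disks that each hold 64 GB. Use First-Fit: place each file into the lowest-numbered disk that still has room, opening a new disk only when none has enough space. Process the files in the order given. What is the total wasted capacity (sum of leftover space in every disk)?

Put f1 (5 GB) in disk 1; 59 GB remain.
Put f2 (43 GB) in disk 1; 16 GB remain.
Put f3 (13 GB) in disk 1; 3 GB remain.
Put f4 (6 GB) in disk 2; 58 GB remain.
Put f5 (10 GB) in disk 2; 48 GB remain.
Put f6 (34 GB) in disk 2; 14 GB remain.
Put f7 (46 GB) in disk 3; 18 GB remain.
Put f8 (41 GB) in disk 4; 23 GB remain.
Put f9 (40 GB) in disk 5; 24 GB remain.
Put f10 (9 GB) in disk 2; 5 GB remain.
Put f11 (34 GB) in disk 6; 30 GB remain.
Put f12 (18 GB) in disk 3; 0 GB remain.
6 disks × 64 GB = 384 GB; used 299 GB; unused 85 GB.

85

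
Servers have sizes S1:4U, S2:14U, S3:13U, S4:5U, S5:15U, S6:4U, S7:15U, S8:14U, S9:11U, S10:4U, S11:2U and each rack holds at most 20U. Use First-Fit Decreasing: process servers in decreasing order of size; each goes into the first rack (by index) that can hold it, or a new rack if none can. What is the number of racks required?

Sorted descending: 15, 15, 14, 14, 13, 11, 5, 4, 4, 4, 2.
rack 1: place 15U, 5U left
rack 2: place 15U, 5U left
rack 3: place 14U, 6U left
rack 4: place 14U, 6U left
rack 5: place 13U, 7U left
rack 6: place 11U, 9U left
rack 1: place 5U, 0U left
rack 2: place 4U, 1U left
rack 3: place 4U, 2U left
rack 4: place 4U, 2U left
rack 3: place 2U, 0U left
Final racks: [15,5] [15,4] [14,4,2] [14,4] [13] [11].

6 racks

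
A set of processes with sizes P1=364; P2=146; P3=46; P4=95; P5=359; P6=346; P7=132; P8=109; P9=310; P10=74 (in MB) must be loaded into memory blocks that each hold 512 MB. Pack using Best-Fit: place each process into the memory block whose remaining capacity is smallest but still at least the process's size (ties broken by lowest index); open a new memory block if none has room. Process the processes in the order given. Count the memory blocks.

4

memory block 1: place P1 (364 MB), 148 MB left
memory block 1: place P2 (146 MB), 2 MB left
memory block 2: place P3 (46 MB), 466 MB left
memory block 2: place P4 (95 MB), 371 MB left
memory block 2: place P5 (359 MB), 12 MB left
memory block 3: place P6 (346 MB), 166 MB left
memory block 3: place P7 (132 MB), 34 MB left
memory block 4: place P8 (109 MB), 403 MB left
memory block 4: place P9 (310 MB), 93 MB left
memory block 4: place P10 (74 MB), 19 MB left
Final memory blocks: [364,146] [46,95,359] [346,132] [109,310,74].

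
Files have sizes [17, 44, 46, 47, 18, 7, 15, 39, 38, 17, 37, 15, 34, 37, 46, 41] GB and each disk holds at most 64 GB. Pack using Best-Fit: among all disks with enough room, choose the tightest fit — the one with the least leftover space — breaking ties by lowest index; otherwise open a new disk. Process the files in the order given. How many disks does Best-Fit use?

disk 1: place 17 GB, 47 GB left
disk 1: place 44 GB, 3 GB left
disk 2: place 46 GB, 18 GB left
disk 3: place 47 GB, 17 GB left
disk 2: place 18 GB, 0 GB left
disk 3: place 7 GB, 10 GB left
disk 4: place 15 GB, 49 GB left
disk 4: place 39 GB, 10 GB left
disk 5: place 38 GB, 26 GB left
disk 5: place 17 GB, 9 GB left
disk 6: place 37 GB, 27 GB left
disk 6: place 15 GB, 12 GB left
disk 7: place 34 GB, 30 GB left
disk 8: place 37 GB, 27 GB left
disk 9: place 46 GB, 18 GB left
disk 10: place 41 GB, 23 GB left
Final disks: [17,44] [46,18] [47,7] [15,39] [38,17] [37,15] [34] [37] [46] [41].

10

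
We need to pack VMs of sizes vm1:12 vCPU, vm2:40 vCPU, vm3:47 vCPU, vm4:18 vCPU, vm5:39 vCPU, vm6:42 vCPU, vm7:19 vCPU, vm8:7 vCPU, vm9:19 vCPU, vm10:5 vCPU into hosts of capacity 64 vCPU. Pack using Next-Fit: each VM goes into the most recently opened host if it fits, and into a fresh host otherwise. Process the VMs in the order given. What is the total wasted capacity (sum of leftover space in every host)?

Put vm1 (12 vCPU) in host 1; 52 vCPU remain.
Put vm2 (40 vCPU) in host 1; 12 vCPU remain.
Put vm3 (47 vCPU) in host 2; 17 vCPU remain.
Put vm4 (18 vCPU) in host 3; 46 vCPU remain.
Put vm5 (39 vCPU) in host 3; 7 vCPU remain.
Put vm6 (42 vCPU) in host 4; 22 vCPU remain.
Put vm7 (19 vCPU) in host 4; 3 vCPU remain.
Put vm8 (7 vCPU) in host 5; 57 vCPU remain.
Put vm9 (19 vCPU) in host 5; 38 vCPU remain.
Put vm10 (5 vCPU) in host 5; 33 vCPU remain.
5 hosts × 64 vCPU = 320 vCPU; used 248 vCPU; unused 72 vCPU.

72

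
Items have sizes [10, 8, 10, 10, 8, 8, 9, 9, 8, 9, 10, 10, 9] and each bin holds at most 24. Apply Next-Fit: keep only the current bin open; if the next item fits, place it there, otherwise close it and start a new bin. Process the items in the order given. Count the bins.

bin 1: place 10, 14 left
bin 1: place 8, 6 left
bin 2: place 10, 14 left
bin 2: place 10, 4 left
bin 3: place 8, 16 left
bin 3: place 8, 8 left
bin 4: place 9, 15 left
bin 4: place 9, 6 left
bin 5: place 8, 16 left
bin 5: place 9, 7 left
bin 6: place 10, 14 left
bin 6: place 10, 4 left
bin 7: place 9, 15 left
Final bins: [10,8] [10,10] [8,8] [9,9] [8,9] [10,10] [9].

7 bins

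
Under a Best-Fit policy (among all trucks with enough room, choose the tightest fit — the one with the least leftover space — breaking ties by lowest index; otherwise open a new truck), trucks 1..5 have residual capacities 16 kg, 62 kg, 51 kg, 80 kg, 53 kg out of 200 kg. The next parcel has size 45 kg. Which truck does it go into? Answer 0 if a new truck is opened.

3

Trucks with room: truck 2 (62 kg), truck 3 (51 kg), truck 4 (80 kg), truck 5 (53 kg).
Tightest fit is truck 3 with 51 kg free.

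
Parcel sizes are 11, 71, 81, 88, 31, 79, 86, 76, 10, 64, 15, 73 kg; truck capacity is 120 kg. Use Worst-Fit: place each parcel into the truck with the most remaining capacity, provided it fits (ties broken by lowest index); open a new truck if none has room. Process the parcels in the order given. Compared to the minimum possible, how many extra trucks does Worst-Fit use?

0

Worst-Fit: [11,71] [81,31] [88] [79] [86] [76,10] [64,15] [73] → 8 trucks.
8 parcels exceed 60 kg (half the capacity), and no two of those can share a truck, so at least 8 trucks are needed.
So 8 is already optimal.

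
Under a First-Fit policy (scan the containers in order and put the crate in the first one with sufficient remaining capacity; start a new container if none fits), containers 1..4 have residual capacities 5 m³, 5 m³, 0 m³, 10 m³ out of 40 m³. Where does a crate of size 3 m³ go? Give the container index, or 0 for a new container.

Containers with room: container 1 (5 m³), container 2 (5 m³), container 4 (10 m³).
The first with room is container 1.

1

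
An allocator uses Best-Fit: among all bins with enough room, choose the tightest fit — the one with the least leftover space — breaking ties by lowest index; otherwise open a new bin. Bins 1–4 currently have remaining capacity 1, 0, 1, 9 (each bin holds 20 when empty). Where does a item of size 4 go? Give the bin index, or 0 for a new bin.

Bins with room: bin 4 (9).
Tightest fit is bin 4 with 9 free.

4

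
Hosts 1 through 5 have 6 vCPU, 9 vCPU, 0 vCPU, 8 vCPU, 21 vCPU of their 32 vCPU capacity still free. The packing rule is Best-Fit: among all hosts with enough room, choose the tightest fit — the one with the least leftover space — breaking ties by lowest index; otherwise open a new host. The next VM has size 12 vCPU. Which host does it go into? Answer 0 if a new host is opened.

5

Hosts with room: host 5 (21 vCPU).
Tightest fit is host 5 with 21 vCPU free.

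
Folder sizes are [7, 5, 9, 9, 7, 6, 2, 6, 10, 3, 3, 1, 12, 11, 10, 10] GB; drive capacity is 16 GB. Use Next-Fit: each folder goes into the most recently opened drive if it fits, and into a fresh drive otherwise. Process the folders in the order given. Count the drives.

9 drives

Put 7 GB in drive 1; 9 GB remain.
Put 5 GB in drive 1; 4 GB remain.
Put 9 GB in drive 2; 7 GB remain.
Put 9 GB in drive 3; 7 GB remain.
Put 7 GB in drive 3; 0 GB remain.
Put 6 GB in drive 4; 10 GB remain.
Put 2 GB in drive 4; 8 GB remain.
Put 6 GB in drive 4; 2 GB remain.
Put 10 GB in drive 5; 6 GB remain.
Put 3 GB in drive 5; 3 GB remain.
Put 3 GB in drive 5; 0 GB remain.
Put 1 GB in drive 6; 15 GB remain.
Put 12 GB in drive 6; 3 GB remain.
Put 11 GB in drive 7; 5 GB remain.
Put 10 GB in drive 8; 6 GB remain.
Put 10 GB in drive 9; 6 GB remain.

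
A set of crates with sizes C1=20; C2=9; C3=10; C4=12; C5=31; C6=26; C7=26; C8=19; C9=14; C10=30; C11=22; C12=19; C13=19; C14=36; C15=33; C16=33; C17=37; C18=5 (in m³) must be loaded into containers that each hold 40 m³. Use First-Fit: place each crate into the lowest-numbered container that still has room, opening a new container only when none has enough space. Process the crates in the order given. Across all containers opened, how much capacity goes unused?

79

container 1: place C1 (20 m³), 20 m³ left
container 1: place C2 (9 m³), 11 m³ left
container 1: place C3 (10 m³), 1 m³ left
container 2: place C4 (12 m³), 28 m³ left
container 3: place C5 (31 m³), 9 m³ left
container 2: place C6 (26 m³), 2 m³ left
container 4: place C7 (26 m³), 14 m³ left
container 5: place C8 (19 m³), 21 m³ left
container 4: place C9 (14 m³), 0 m³ left
container 6: place C10 (30 m³), 10 m³ left
container 7: place C11 (22 m³), 18 m³ left
container 5: place C12 (19 m³), 2 m³ left
container 8: place C13 (19 m³), 21 m³ left
container 9: place C14 (36 m³), 4 m³ left
container 10: place C15 (33 m³), 7 m³ left
container 11: place C16 (33 m³), 7 m³ left
container 12: place C17 (37 m³), 3 m³ left
container 3: place C18 (5 m³), 4 m³ left
12 containers × 40 m³ = 480 m³; used 401 m³; unused 79 m³.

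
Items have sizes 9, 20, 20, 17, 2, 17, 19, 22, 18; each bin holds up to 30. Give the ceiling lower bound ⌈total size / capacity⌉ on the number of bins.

5

Total size = 9 + 20 + 20 + 17 + 2 + 17 + 19 + 22 + 18 = 144.
⌈144 / 30⌉ = 5.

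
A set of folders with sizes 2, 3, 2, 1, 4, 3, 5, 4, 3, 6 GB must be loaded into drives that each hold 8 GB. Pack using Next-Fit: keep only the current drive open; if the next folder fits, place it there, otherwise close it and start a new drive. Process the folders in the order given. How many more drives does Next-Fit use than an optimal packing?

Next-Fit: [2,3,2,1] [4,3] [5] [4,3] [6] → 5 drives.
Total size 33 GB; any packing needs at least ⌈33/8⌉ = 5 drives.
So 5 is already optimal.

0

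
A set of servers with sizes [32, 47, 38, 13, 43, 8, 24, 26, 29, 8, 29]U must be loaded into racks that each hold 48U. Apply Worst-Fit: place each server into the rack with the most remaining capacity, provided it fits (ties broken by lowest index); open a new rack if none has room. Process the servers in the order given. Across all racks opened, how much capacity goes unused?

32U → rack 1 (remaining 16U)
47U → rack 2 (remaining 1U)
38U → rack 3 (remaining 10U)
13U → rack 1 (remaining 3U)
43U → rack 4 (remaining 5U)
8U → rack 3 (remaining 2U)
24U → rack 5 (remaining 24U)
26U → rack 6 (remaining 22U)
29U → rack 7 (remaining 19U)
8U → rack 5 (remaining 16U)
29U → rack 8 (remaining 19U)
8 racks × 48U = 384U; used 297U; unused 87U.

87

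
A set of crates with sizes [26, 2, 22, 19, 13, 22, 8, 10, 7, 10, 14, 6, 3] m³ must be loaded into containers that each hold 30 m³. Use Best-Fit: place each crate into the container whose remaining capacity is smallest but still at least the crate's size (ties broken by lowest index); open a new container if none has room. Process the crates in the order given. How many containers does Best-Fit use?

6 containers

Put 26 m³ in container 1; 4 m³ remain.
Put 2 m³ in container 1; 2 m³ remain.
Put 22 m³ in container 2; 8 m³ remain.
Put 19 m³ in container 3; 11 m³ remain.
Put 13 m³ in container 4; 17 m³ remain.
Put 22 m³ in container 5; 8 m³ remain.
Put 8 m³ in container 2; 0 m³ remain.
Put 10 m³ in container 3; 1 m³ remain.
Put 7 m³ in container 5; 1 m³ remain.
Put 10 m³ in container 4; 7 m³ remain.
Put 14 m³ in container 6; 16 m³ remain.
Put 6 m³ in container 4; 1 m³ remain.
Put 3 m³ in container 6; 13 m³ remain.
Final containers: [26,2] [22,8] [19,10] [13,10,6] [22,7] [14,3].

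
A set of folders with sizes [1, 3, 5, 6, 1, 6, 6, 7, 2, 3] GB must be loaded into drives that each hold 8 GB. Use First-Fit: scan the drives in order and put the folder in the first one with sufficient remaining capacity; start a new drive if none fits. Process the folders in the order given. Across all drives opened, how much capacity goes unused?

8

Put 1 GB in drive 1; 7 GB remain.
Put 3 GB in drive 1; 4 GB remain.
Put 5 GB in drive 2; 3 GB remain.
Put 6 GB in drive 3; 2 GB remain.
Put 1 GB in drive 1; 3 GB remain.
Put 6 GB in drive 4; 2 GB remain.
Put 6 GB in drive 5; 2 GB remain.
Put 7 GB in drive 6; 1 GB remain.
Put 2 GB in drive 1; 1 GB remain.
Put 3 GB in drive 2; 0 GB remain.
6 drives × 8 GB = 48 GB; used 40 GB; unused 8 GB.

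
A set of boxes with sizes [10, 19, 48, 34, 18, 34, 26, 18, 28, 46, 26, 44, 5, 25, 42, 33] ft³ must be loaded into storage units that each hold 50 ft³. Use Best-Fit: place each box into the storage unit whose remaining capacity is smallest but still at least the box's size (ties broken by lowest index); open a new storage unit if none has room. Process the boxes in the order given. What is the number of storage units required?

12

Put 10 ft³ in storage unit 1; 40 ft³ remain.
Put 19 ft³ in storage unit 1; 21 ft³ remain.
Put 48 ft³ in storage unit 2; 2 ft³ remain.
Put 34 ft³ in storage unit 3; 16 ft³ remain.
Put 18 ft³ in storage unit 1; 3 ft³ remain.
Put 34 ft³ in storage unit 4; 16 ft³ remain.
Put 26 ft³ in storage unit 5; 24 ft³ remain.
Put 18 ft³ in storage unit 5; 6 ft³ remain.
Put 28 ft³ in storage unit 6; 22 ft³ remain.
Put 46 ft³ in storage unit 7; 4 ft³ remain.
Put 26 ft³ in storage unit 8; 24 ft³ remain.
Put 44 ft³ in storage unit 9; 6 ft³ remain.
Put 5 ft³ in storage unit 5; 1 ft³ remain.
Put 25 ft³ in storage unit 10; 25 ft³ remain.
Put 42 ft³ in storage unit 11; 8 ft³ remain.
Put 33 ft³ in storage unit 12; 17 ft³ remain.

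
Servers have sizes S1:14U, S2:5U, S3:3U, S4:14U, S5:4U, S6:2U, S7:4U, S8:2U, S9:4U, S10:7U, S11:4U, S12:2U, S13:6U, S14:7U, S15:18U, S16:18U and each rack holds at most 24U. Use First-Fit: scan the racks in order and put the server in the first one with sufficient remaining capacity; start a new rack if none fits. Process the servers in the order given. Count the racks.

6

Put S1 (14U) in rack 1; 10U remain.
Put S2 (5U) in rack 1; 5U remain.
Put S3 (3U) in rack 1; 2U remain.
Put S4 (14U) in rack 2; 10U remain.
Put S5 (4U) in rack 2; 6U remain.
Put S6 (2U) in rack 1; 0U remain.
Put S7 (4U) in rack 2; 2U remain.
Put S8 (2U) in rack 2; 0U remain.
Put S9 (4U) in rack 3; 20U remain.
Put S10 (7U) in rack 3; 13U remain.
Put S11 (4U) in rack 3; 9U remain.
Put S12 (2U) in rack 3; 7U remain.
Put S13 (6U) in rack 3; 1U remain.
Put S14 (7U) in rack 4; 17U remain.
Put S15 (18U) in rack 5; 6U remain.
Put S16 (18U) in rack 6; 6U remain.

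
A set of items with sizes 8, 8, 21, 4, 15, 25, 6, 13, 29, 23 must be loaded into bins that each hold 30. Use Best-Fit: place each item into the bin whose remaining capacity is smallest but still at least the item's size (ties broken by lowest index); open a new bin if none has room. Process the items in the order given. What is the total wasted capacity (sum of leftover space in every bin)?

bin 1: place 8, 22 left
bin 1: place 8, 14 left
bin 2: place 21, 9 left
bin 2: place 4, 5 left
bin 3: place 15, 15 left
bin 4: place 25, 5 left
bin 1: place 6, 8 left
bin 3: place 13, 2 left
bin 5: place 29, 1 left
bin 6: place 23, 7 left
6 bins × 30 = 180; used 152; unused 28.

28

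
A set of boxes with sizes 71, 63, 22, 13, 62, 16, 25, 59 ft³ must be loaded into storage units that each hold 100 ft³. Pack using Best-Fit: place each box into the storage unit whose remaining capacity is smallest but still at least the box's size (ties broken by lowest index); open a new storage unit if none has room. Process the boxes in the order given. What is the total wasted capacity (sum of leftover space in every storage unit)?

71 ft³ → storage unit 1 (remaining 29 ft³)
63 ft³ → storage unit 2 (remaining 37 ft³)
22 ft³ → storage unit 1 (remaining 7 ft³)
13 ft³ → storage unit 2 (remaining 24 ft³)
62 ft³ → storage unit 3 (remaining 38 ft³)
16 ft³ → storage unit 2 (remaining 8 ft³)
25 ft³ → storage unit 3 (remaining 13 ft³)
59 ft³ → storage unit 4 (remaining 41 ft³)
4 storage units × 100 ft³ = 400 ft³; used 331 ft³; unused 69 ft³.

69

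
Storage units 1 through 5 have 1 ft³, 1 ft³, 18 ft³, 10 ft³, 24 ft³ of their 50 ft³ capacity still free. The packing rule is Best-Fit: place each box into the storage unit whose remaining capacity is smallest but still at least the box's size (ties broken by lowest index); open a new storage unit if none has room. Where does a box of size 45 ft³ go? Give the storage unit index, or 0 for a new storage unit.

No storage unit has ≥ 45 ft³ free, so a new storage unit is opened.

0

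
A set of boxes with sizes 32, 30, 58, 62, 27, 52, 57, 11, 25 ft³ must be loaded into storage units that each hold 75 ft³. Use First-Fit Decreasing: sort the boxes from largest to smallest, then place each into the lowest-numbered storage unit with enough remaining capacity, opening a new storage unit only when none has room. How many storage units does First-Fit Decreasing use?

6 storage units

Sorted descending: 62, 58, 57, 52, 32, 30, 27, 25, 11.
Put 62 ft³ in storage unit 1; 13 ft³ remain.
Put 58 ft³ in storage unit 2; 17 ft³ remain.
Put 57 ft³ in storage unit 3; 18 ft³ remain.
Put 52 ft³ in storage unit 4; 23 ft³ remain.
Put 32 ft³ in storage unit 5; 43 ft³ remain.
Put 30 ft³ in storage unit 5; 13 ft³ remain.
Put 27 ft³ in storage unit 6; 48 ft³ remain.
Put 25 ft³ in storage unit 6; 23 ft³ remain.
Put 11 ft³ in storage unit 1; 2 ft³ remain.
Final storage units: [62,11] [58] [57] [52] [32,30] [27,25].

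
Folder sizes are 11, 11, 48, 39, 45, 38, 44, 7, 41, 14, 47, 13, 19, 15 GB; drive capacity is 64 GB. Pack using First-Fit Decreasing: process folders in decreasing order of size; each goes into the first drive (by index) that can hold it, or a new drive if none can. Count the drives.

7

Sorted descending: 48, 47, 45, 44, 41, 39, 38, 19, 15, 14, 13, 11, 11, 7.
48 GB → drive 1 (remaining 16 GB)
47 GB → drive 2 (remaining 17 GB)
45 GB → drive 3 (remaining 19 GB)
44 GB → drive 4 (remaining 20 GB)
41 GB → drive 5 (remaining 23 GB)
39 GB → drive 6 (remaining 25 GB)
38 GB → drive 7 (remaining 26 GB)
19 GB → drive 3 (remaining 0 GB)
15 GB → drive 1 (remaining 1 GB)
14 GB → drive 2 (remaining 3 GB)
13 GB → drive 4 (remaining 7 GB)
11 GB → drive 5 (remaining 12 GB)
11 GB → drive 5 (remaining 1 GB)
7 GB → drive 4 (remaining 0 GB)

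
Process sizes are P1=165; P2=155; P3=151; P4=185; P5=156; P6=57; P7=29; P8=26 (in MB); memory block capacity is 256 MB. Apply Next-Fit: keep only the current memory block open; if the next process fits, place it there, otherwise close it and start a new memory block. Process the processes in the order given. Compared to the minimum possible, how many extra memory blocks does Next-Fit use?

1

Next-Fit: [165] [155] [151] [185] [156,57,29] [26] → 6 memory blocks.
5 processes exceed 128 MB (half the capacity), and no two of those can share a memory block, so at least 5 memory blocks are needed.
An optimal packing achieves that bound: [185,57] [165,29,26] [156] [155] [151] → 5 memory blocks.
Excess: 6 − 5 = 1.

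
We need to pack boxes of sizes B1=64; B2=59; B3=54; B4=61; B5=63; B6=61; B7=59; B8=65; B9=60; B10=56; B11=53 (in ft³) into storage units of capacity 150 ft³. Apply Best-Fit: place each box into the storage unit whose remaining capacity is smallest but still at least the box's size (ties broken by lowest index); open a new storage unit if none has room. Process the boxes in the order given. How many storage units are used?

B1 (64 ft³) → storage unit 1 (remaining 86 ft³)
B2 (59 ft³) → storage unit 1 (remaining 27 ft³)
B3 (54 ft³) → storage unit 2 (remaining 96 ft³)
B4 (61 ft³) → storage unit 2 (remaining 35 ft³)
B5 (63 ft³) → storage unit 3 (remaining 87 ft³)
B6 (61 ft³) → storage unit 3 (remaining 26 ft³)
B7 (59 ft³) → storage unit 4 (remaining 91 ft³)
B8 (65 ft³) → storage unit 4 (remaining 26 ft³)
B9 (60 ft³) → storage unit 5 (remaining 90 ft³)
B10 (56 ft³) → storage unit 5 (remaining 34 ft³)
B11 (53 ft³) → storage unit 6 (remaining 97 ft³)

6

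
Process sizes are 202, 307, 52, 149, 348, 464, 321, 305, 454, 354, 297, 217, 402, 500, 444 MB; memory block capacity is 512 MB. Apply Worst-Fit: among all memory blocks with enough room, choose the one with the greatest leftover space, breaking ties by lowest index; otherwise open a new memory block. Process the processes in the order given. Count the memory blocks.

Put 202 MB in memory block 1; 310 MB remain.
Put 307 MB in memory block 1; 3 MB remain.
Put 52 MB in memory block 2; 460 MB remain.
Put 149 MB in memory block 2; 311 MB remain.
Put 348 MB in memory block 3; 164 MB remain.
Put 464 MB in memory block 4; 48 MB remain.
Put 321 MB in memory block 5; 191 MB remain.
Put 305 MB in memory block 2; 6 MB remain.
Put 454 MB in memory block 6; 58 MB remain.
Put 354 MB in memory block 7; 158 MB remain.
Put 297 MB in memory block 8; 215 MB remain.
Put 217 MB in memory block 9; 295 MB remain.
Put 402 MB in memory block 10; 110 MB remain.
Put 500 MB in memory block 11; 12 MB remain.
Put 444 MB in memory block 12; 68 MB remain.

12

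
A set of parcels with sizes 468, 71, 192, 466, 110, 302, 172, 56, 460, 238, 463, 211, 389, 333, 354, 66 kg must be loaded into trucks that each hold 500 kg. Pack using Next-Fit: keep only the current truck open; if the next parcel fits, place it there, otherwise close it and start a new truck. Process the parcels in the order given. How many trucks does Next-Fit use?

468 kg → truck 1 (remaining 32 kg)
71 kg → truck 2 (remaining 429 kg)
192 kg → truck 2 (remaining 237 kg)
466 kg → truck 3 (remaining 34 kg)
110 kg → truck 4 (remaining 390 kg)
302 kg → truck 4 (remaining 88 kg)
172 kg → truck 5 (remaining 328 kg)
56 kg → truck 5 (remaining 272 kg)
460 kg → truck 6 (remaining 40 kg)
238 kg → truck 7 (remaining 262 kg)
463 kg → truck 8 (remaining 37 kg)
211 kg → truck 9 (remaining 289 kg)
389 kg → truck 10 (remaining 111 kg)
333 kg → truck 11 (remaining 167 kg)
354 kg → truck 12 (remaining 146 kg)
66 kg → truck 12 (remaining 80 kg)
Final trucks: [468] [71,192] [466] [110,302] [172,56] [460] [238] [463] [211] [389] [333] [354,66].

12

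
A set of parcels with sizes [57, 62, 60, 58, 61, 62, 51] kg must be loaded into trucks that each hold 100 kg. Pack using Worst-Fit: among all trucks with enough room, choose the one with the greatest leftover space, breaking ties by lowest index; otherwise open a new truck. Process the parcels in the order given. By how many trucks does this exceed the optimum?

Worst-Fit: [57] [62] [60] [58] [61] [62] [51] → 7 trucks.
7 parcels exceed 50 kg (half the capacity), and no two of those can share a truck, so at least 7 trucks are needed.
So 7 is already optimal.

0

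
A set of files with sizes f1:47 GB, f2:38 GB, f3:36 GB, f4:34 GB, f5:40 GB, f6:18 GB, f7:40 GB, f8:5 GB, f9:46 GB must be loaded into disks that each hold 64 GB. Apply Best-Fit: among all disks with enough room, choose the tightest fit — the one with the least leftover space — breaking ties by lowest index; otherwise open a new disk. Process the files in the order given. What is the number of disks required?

disk 1: place f1 (47 GB), 17 GB left
disk 2: place f2 (38 GB), 26 GB left
disk 3: place f3 (36 GB), 28 GB left
disk 4: place f4 (34 GB), 30 GB left
disk 5: place f5 (40 GB), 24 GB left
disk 5: place f6 (18 GB), 6 GB left
disk 6: place f7 (40 GB), 24 GB left
disk 5: place f8 (5 GB), 1 GB left
disk 7: place f9 (46 GB), 18 GB left

7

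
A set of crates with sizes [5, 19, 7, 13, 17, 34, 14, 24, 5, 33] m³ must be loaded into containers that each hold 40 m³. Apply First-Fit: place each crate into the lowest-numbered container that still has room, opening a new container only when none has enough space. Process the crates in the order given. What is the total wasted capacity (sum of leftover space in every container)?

29

container 1: place 5 m³, 35 m³ left
container 1: place 19 m³, 16 m³ left
container 1: place 7 m³, 9 m³ left
container 2: place 13 m³, 27 m³ left
container 2: place 17 m³, 10 m³ left
container 3: place 34 m³, 6 m³ left
container 4: place 14 m³, 26 m³ left
container 4: place 24 m³, 2 m³ left
container 1: place 5 m³, 4 m³ left
container 5: place 33 m³, 7 m³ left
5 containers × 40 m³ = 200 m³; used 171 m³; unused 29 m³.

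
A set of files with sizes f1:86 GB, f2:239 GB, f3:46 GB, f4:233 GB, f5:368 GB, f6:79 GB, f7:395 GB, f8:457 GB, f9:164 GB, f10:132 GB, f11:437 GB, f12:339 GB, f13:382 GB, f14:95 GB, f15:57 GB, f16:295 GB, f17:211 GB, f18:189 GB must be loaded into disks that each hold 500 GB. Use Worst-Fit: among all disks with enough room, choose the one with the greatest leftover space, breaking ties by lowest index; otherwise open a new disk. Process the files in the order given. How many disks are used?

Put f1 (86 GB) in disk 1; 414 GB remain.
Put f2 (239 GB) in disk 1; 175 GB remain.
Put f3 (46 GB) in disk 1; 129 GB remain.
Put f4 (233 GB) in disk 2; 267 GB remain.
Put f5 (368 GB) in disk 3; 132 GB remain.
Put f6 (79 GB) in disk 2; 188 GB remain.
Put f7 (395 GB) in disk 4; 105 GB remain.
Put f8 (457 GB) in disk 5; 43 GB remain.
Put f9 (164 GB) in disk 2; 24 GB remain.
Put f10 (132 GB) in disk 3; 0 GB remain.
Put f11 (437 GB) in disk 6; 63 GB remain.
Put f12 (339 GB) in disk 7; 161 GB remain.
Put f13 (382 GB) in disk 8; 118 GB remain.
Put f14 (95 GB) in disk 7; 66 GB remain.
Put f15 (57 GB) in disk 1; 72 GB remain.
Put f16 (295 GB) in disk 9; 205 GB remain.
Put f17 (211 GB) in disk 10; 289 GB remain.
Put f18 (189 GB) in disk 10; 100 GB remain.
Final disks: [86,239,46,57] [233,79,164] [368,132] [395] [457] [437] [339,95] [382] [295] [211,189].

10 disks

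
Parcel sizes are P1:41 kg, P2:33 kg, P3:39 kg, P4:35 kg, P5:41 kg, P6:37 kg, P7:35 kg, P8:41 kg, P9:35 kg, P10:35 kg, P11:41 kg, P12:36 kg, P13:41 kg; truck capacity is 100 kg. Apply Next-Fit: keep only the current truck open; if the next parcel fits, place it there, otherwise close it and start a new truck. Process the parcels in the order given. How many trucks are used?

Put P1 (41 kg) in truck 1; 59 kg remain.
Put P2 (33 kg) in truck 1; 26 kg remain.
Put P3 (39 kg) in truck 2; 61 kg remain.
Put P4 (35 kg) in truck 2; 26 kg remain.
Put P5 (41 kg) in truck 3; 59 kg remain.
Put P6 (37 kg) in truck 3; 22 kg remain.
Put P7 (35 kg) in truck 4; 65 kg remain.
Put P8 (41 kg) in truck 4; 24 kg remain.
Put P9 (35 kg) in truck 5; 65 kg remain.
Put P10 (35 kg) in truck 5; 30 kg remain.
Put P11 (41 kg) in truck 6; 59 kg remain.
Put P12 (36 kg) in truck 6; 23 kg remain.
Put P13 (41 kg) in truck 7; 59 kg remain.

7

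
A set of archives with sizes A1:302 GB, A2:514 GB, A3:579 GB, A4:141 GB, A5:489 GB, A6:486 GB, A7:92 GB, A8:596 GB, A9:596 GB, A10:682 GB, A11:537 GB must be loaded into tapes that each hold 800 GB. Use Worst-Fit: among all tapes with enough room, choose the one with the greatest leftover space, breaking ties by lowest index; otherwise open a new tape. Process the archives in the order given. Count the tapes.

A1 (302 GB) → tape 1 (remaining 498 GB)
A2 (514 GB) → tape 2 (remaining 286 GB)
A3 (579 GB) → tape 3 (remaining 221 GB)
A4 (141 GB) → tape 1 (remaining 357 GB)
A5 (489 GB) → tape 4 (remaining 311 GB)
A6 (486 GB) → tape 5 (remaining 314 GB)
A7 (92 GB) → tape 1 (remaining 265 GB)
A8 (596 GB) → tape 6 (remaining 204 GB)
A9 (596 GB) → tape 7 (remaining 204 GB)
A10 (682 GB) → tape 8 (remaining 118 GB)
A11 (537 GB) → tape 9 (remaining 263 GB)
Final tapes: [302,141,92] [514] [579] [489] [486] [596] [596] [682] [537].

9 tapes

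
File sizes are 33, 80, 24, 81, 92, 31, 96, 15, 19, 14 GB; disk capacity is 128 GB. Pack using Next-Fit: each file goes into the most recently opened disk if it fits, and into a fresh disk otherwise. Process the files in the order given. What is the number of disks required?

33 GB → disk 1 (remaining 95 GB)
80 GB → disk 1 (remaining 15 GB)
24 GB → disk 2 (remaining 104 GB)
81 GB → disk 2 (remaining 23 GB)
92 GB → disk 3 (remaining 36 GB)
31 GB → disk 3 (remaining 5 GB)
96 GB → disk 4 (remaining 32 GB)
15 GB → disk 4 (remaining 17 GB)
19 GB → disk 5 (remaining 109 GB)
14 GB → disk 5 (remaining 95 GB)

5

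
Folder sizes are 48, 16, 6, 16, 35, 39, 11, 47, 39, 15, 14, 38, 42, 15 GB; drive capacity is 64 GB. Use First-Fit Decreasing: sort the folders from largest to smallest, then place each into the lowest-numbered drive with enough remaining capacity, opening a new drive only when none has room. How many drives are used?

Sorted descending: 48, 47, 42, 39, 39, 38, 35, 16, 16, 15, 15, 14, 11, 6.
48 GB → drive 1 (remaining 16 GB)
47 GB → drive 2 (remaining 17 GB)
42 GB → drive 3 (remaining 22 GB)
39 GB → drive 4 (remaining 25 GB)
39 GB → drive 5 (remaining 25 GB)
38 GB → drive 6 (remaining 26 GB)
35 GB → drive 7 (remaining 29 GB)
16 GB → drive 1 (remaining 0 GB)
16 GB → drive 2 (remaining 1 GB)
15 GB → drive 3 (remaining 7 GB)
15 GB → drive 4 (remaining 10 GB)
14 GB → drive 5 (remaining 11 GB)
11 GB → drive 5 (remaining 0 GB)
6 GB → drive 3 (remaining 1 GB)

7 drives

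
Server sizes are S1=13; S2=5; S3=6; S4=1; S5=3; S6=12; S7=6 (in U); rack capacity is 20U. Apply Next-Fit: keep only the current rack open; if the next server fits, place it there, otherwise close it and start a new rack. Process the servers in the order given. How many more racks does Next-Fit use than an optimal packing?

0

Next-Fit: [13,5] [6,1,3] [12,6] → 3 racks.
Total size 46U; any packing needs at least ⌈46/20⌉ = 3 racks.
So 3 is already optimal.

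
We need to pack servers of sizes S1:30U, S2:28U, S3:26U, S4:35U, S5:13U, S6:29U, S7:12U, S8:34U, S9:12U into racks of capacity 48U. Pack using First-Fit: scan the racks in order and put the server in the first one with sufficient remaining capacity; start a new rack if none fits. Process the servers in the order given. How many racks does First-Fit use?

rack 1: place S1 (30U), 18U left
rack 2: place S2 (28U), 20U left
rack 3: place S3 (26U), 22U left
rack 4: place S4 (35U), 13U left
rack 1: place S5 (13U), 5U left
rack 5: place S6 (29U), 19U left
rack 2: place S7 (12U), 8U left
rack 6: place S8 (34U), 14U left
rack 3: place S9 (12U), 10U left
Final racks: [30,13] [28,12] [26,12] [35] [29] [34].

6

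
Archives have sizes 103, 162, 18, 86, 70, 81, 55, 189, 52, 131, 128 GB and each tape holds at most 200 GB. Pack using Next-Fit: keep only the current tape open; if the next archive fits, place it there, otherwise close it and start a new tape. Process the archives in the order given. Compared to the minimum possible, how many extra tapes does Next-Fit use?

Next-Fit: [103] [162,18] [86,70] [81,55] [189] [52,131] [128] → 7 tapes.
Total size 1075 GB; any packing needs at least ⌈1075/200⌉ = 6 tapes.
An optimal packing achieves that bound: [189] [162,18] [131,55] [128,70] [103,86] [81,52] → 6 tapes.
Excess: 7 − 6 = 1.

1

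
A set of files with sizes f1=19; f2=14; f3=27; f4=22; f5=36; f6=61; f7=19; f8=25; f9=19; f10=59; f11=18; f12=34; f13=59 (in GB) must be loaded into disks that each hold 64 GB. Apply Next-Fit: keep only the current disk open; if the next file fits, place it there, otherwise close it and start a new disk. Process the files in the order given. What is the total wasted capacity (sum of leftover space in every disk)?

Put f1 (19 GB) in disk 1; 45 GB remain.
Put f2 (14 GB) in disk 1; 31 GB remain.
Put f3 (27 GB) in disk 1; 4 GB remain.
Put f4 (22 GB) in disk 2; 42 GB remain.
Put f5 (36 GB) in disk 2; 6 GB remain.
Put f6 (61 GB) in disk 3; 3 GB remain.
Put f7 (19 GB) in disk 4; 45 GB remain.
Put f8 (25 GB) in disk 4; 20 GB remain.
Put f9 (19 GB) in disk 4; 1 GB remain.
Put f10 (59 GB) in disk 5; 5 GB remain.
Put f11 (18 GB) in disk 6; 46 GB remain.
Put f12 (34 GB) in disk 6; 12 GB remain.
Put f13 (59 GB) in disk 7; 5 GB remain.
7 disks × 64 GB = 448 GB; used 412 GB; unused 36 GB.

36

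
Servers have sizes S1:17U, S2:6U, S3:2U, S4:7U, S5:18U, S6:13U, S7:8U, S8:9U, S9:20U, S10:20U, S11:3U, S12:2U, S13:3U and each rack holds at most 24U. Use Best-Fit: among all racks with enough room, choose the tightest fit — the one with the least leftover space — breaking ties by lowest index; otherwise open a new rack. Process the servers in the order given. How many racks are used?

6 racks

Put S1 (17U) in rack 1; 7U remain.
Put S2 (6U) in rack 1; 1U remain.
Put S3 (2U) in rack 2; 22U remain.
Put S4 (7U) in rack 2; 15U remain.
Put S5 (18U) in rack 3; 6U remain.
Put S6 (13U) in rack 2; 2U remain.
Put S7 (8U) in rack 4; 16U remain.
Put S8 (9U) in rack 4; 7U remain.
Put S9 (20U) in rack 5; 4U remain.
Put S10 (20U) in rack 6; 4U remain.
Put S11 (3U) in rack 5; 1U remain.
Put S12 (2U) in rack 2; 0U remain.
Put S13 (3U) in rack 6; 1U remain.
Final racks: [17,6] [2,7,13,2] [18] [8,9] [20,3] [20,3].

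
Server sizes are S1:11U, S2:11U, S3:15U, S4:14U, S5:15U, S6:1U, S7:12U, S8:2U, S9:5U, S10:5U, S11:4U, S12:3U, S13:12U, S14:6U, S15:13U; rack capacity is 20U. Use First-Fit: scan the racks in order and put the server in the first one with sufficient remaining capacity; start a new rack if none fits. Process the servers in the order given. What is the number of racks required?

8 racks

Put S1 (11U) in rack 1; 9U remain.
Put S2 (11U) in rack 2; 9U remain.
Put S3 (15U) in rack 3; 5U remain.
Put S4 (14U) in rack 4; 6U remain.
Put S5 (15U) in rack 5; 5U remain.
Put S6 (1U) in rack 1; 8U remain.
Put S7 (12U) in rack 6; 8U remain.
Put S8 (2U) in rack 1; 6U remain.
Put S9 (5U) in rack 1; 1U remain.
Put S10 (5U) in rack 2; 4U remain.
Put S11 (4U) in rack 2; 0U remain.
Put S12 (3U) in rack 3; 2U remain.
Put S13 (12U) in rack 7; 8U remain.
Put S14 (6U) in rack 4; 0U remain.
Put S15 (13U) in rack 8; 7U remain.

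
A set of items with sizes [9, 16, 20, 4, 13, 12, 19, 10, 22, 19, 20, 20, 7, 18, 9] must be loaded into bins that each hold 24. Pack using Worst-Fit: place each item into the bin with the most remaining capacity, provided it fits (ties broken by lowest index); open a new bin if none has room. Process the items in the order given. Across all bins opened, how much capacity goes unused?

Put 9 in bin 1; 15 remain.
Put 16 in bin 2; 8 remain.
Put 20 in bin 3; 4 remain.
Put 4 in bin 1; 11 remain.
Put 13 in bin 4; 11 remain.
Put 12 in bin 5; 12 remain.
Put 19 in bin 6; 5 remain.
Put 10 in bin 5; 2 remain.
Put 22 in bin 7; 2 remain.
Put 19 in bin 8; 5 remain.
Put 20 in bin 9; 4 remain.
Put 20 in bin 10; 4 remain.
Put 7 in bin 1; 4 remain.
Put 18 in bin 11; 6 remain.
Put 9 in bin 4; 2 remain.
11 bins × 24 = 264; used 218; unused 46.

46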